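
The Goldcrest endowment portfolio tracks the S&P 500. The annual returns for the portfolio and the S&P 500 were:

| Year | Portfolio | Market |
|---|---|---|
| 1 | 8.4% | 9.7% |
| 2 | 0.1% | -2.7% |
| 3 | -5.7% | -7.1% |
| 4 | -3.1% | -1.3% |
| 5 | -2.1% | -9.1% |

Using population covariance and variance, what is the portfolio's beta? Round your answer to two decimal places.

r̄p = -0.4800%,  r̄m = -2.1000%
Cov = Σ(rp − r̄p)(rm − r̄m) / 5 = 27.9560
Var(rm) = Σ(rm − r̄m)² / 5 = 42.8480
β = Cov / Var = 27.9560 / 42.8480 = 0.6524

0.65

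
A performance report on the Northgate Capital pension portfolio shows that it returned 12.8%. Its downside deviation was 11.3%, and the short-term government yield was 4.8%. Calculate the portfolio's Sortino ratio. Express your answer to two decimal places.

Sortino = (Rp − Rf) / σd = (12.8% − 4.8%) / 11.3% = 8.00% / 11.3% = 0.7080

0.71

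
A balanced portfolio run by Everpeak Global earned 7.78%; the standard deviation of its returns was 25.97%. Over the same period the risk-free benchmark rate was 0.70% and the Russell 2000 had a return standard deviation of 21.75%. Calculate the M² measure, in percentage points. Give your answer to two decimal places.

6.63

Sharpe = (Rp − Rf) / σp = (7.78% − 0.70%) / 25.97% = 0.2726
M² = Rf + Sharpe × σm = 0.70% + 0.2726 × 21.75% = 6.6291%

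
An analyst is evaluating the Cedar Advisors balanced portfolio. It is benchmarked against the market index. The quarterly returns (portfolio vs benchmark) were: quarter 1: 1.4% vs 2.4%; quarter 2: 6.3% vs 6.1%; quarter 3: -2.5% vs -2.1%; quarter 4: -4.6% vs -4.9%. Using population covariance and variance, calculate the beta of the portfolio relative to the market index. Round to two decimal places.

r̄p = 0.1500%,  r̄m = 0.3750%
Cov = Σ(rp − r̄p)(rm − r̄m) / 4 = 17.3388
Var(rm) = Σ(rm − r̄m)² / 4 = 17.7069
β = Cov / Var = 17.3388 / 17.7069 = 0.9792

0.98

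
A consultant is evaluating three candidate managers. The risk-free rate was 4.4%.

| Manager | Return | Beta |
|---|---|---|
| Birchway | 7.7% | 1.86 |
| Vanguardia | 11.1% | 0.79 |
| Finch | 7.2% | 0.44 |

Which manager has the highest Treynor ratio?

Birchway: Treynor = (7.7% − 4.4%) / 1.86 = 1.774
Vanguardia: Treynor = (11.1% − 4.4%) / 0.79 = 8.481
Finch: Treynor = (7.2% − 4.4%) / 0.44 = 6.364
Highest: Vanguardia (8.481).

Vanguardia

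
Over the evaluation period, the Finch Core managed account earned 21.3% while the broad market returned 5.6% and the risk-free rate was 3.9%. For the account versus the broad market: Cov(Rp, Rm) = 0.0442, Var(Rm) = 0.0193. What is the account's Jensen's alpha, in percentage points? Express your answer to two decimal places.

13.51

β = Cov / Var = 0.0442 / 0.0193 = 2.2902
E[R] = Rf + β(Rm − Rf) = 3.9% + 2.2902 × (5.6% − 3.9%) = 7.7933%
α = Rp − E[R] = 21.3% − 7.7933% = 13.5067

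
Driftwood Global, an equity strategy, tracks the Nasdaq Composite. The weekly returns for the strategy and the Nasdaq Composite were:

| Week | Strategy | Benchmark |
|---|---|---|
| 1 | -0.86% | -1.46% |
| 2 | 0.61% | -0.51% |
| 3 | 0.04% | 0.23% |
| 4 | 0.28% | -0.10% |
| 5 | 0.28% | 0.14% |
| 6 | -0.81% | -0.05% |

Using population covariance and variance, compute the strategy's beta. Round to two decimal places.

0.44

r̄p = -0.0767%,  r̄m = -0.2917%
Cov = Σ(rp − r̄p)(rm − r̄m) / 6 = 0.1452
Var(rm) = Σ(rm − r̄m)² / 6 = 0.3277
β = Cov / Var = 0.1452 / 0.3277 = 0.4431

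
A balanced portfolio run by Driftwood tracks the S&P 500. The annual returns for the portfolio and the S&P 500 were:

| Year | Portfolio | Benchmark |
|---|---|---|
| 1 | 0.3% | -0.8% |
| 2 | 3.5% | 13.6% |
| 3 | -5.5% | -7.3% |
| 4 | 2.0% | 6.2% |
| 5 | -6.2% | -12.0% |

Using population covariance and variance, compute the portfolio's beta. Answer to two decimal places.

0.41

r̄p = -1.1800%,  r̄m = -0.0600%
Cov = Σ(rp − r̄p)(rm − r̄m) / 5 = 34.7912
Var(rm) = Σ(rm − r̄m)² / 5 = 84.2624
β = Cov / Var = 34.7912 / 84.2624 = 0.4129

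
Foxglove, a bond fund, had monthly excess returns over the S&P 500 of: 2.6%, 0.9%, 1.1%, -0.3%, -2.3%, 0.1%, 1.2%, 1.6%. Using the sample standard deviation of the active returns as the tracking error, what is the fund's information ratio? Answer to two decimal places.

Mean return r̄ = 4.90 / 8 = 0.6125%
Σ(r − r̄)² = (2.6 − 0.6125)² + (0.9 − 0.6125)² + (1.1 − 0.6125)² + … = 15.1688
sample σ = √(15.1688 / 7) = √2.1670 = 1.4721%
IR = r̄ / tracking error = 0.6125 / 1.4721 = 0.4161

0.42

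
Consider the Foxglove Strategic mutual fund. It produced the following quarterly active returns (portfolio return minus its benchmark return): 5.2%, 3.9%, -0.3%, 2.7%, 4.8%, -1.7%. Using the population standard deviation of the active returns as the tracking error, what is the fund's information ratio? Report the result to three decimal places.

r̄ = (5.2 + 3.9 − 0.3 + 2.7 + 4.8 − 1.7) / 6 = 2.4333%
Σ(r − r̄)² = 40.0333; population σ = √(40.0333/6) = 2.5831%
IR = r̄ / tracking error = 2.4333 / 2.5831 = 0.9420

0.942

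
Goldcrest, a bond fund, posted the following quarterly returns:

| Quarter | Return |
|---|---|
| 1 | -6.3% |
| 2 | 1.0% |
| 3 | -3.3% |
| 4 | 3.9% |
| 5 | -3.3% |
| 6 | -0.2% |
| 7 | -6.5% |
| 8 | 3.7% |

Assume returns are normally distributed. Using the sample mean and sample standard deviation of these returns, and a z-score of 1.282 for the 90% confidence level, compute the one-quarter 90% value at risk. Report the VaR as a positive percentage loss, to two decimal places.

Mean return r̄ = -11.00 / 8 = -1.3750%
Sample σ = √[Σ(r − r̄)² / 7] = √[118.5350 / 7] = √16.9336 = 4.1150%
VaR = −(r̄ − z·σ) = −(-1.3750 − 1.282 × 4.1150) = −(-6.6504) = 6.6504%

6.65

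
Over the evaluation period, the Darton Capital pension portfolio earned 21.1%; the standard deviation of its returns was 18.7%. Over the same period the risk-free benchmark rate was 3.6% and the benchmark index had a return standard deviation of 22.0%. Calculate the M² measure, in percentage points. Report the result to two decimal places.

Sharpe = (Rp − Rf) / σp = (21.1% − 3.6%) / 18.7% = 0.9358
M² = Rf + Sharpe × σm = 3.6% + 0.9358 × 22.0% = 24.1876%

24.19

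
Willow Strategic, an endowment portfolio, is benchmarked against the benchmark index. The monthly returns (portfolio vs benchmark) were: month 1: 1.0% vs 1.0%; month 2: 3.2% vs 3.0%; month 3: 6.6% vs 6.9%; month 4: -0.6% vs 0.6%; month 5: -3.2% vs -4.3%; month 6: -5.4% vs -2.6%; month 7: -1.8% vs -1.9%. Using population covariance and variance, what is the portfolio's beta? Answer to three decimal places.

1.015

r̄p = -0.0286%,  r̄m = 0.3857%
Cov = Σ(rp − r̄p)(rm − r̄m) / 7 = 12.4396
Var(rm) = Σ(rm − r̄m)² / 7 = 12.2555
β = Cov / Var = 12.4396 / 12.2555 = 1.0150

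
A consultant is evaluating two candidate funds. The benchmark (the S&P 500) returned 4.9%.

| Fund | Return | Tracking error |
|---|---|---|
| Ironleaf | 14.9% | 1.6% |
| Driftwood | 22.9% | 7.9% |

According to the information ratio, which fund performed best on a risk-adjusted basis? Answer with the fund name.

Ironleaf: IR = (14.9% − 4.9%) / 1.6% = 6.250
Driftwood: IR = (22.9% − 4.9%) / 7.9% = 2.278
Highest: Ironleaf (6.250).

Ironleaf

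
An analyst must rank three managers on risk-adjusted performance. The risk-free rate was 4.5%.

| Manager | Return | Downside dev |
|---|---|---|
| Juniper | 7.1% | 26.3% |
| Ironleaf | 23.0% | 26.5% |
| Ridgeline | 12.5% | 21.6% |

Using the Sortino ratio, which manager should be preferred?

Juniper: Sortino ratio = (7.1% − 4.5%) / 26.3% = 0.099
Ironleaf: Sortino ratio = (23.0% − 4.5%) / 26.5% = 0.698
Ridgeline: Sortino ratio = (12.5% − 4.5%) / 21.6% = 0.370
Highest: Ironleaf (0.698).

Ironleaf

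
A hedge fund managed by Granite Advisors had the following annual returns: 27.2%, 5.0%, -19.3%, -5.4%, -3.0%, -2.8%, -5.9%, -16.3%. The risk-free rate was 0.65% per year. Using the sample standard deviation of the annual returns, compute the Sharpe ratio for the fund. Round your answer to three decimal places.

μ = (27.2 + 5 − 19.3 − 5.4 − 3 − 2.8 − 5.9 − 16.3) / 8 = -2.5625%
Sample std dev = √[1431.2988 / 7] = 14.2993%
Sharpe = (μ − rf) / σ = (-2.5625 − 0.65) / 14.2993 = -3.2125 / 14.2993 = -0.2247

-0.225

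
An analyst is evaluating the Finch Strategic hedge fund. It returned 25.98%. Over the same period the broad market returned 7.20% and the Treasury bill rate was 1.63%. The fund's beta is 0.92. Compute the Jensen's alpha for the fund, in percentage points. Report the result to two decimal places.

CAPM expected return = Rf + β(Rm − Rf) = 1.63% + 0.92 × (7.20% − 1.63%) = 1.63 + 0.92 × 5.57 = 6.7544%
Jensen's α = Rp − E[R] = 25.98% − 6.7544% = 19.2256

19.23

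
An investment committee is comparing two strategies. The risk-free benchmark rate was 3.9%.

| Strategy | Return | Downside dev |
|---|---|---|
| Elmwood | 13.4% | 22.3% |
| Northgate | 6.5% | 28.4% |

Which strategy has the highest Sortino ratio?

Elmwood

Elmwood: Sortino ratio = (13.4% − 3.9%) / 22.3% = 0.426
Northgate: Sortino ratio = (6.5% − 3.9%) / 28.4% = 0.092
Highest: Elmwood (0.426).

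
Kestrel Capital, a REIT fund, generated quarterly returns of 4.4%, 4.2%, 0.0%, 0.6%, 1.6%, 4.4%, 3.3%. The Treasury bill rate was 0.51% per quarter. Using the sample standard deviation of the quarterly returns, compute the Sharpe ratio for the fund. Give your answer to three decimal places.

μ = (4.4 + 4.2 + 0 + 0.6 + 1.6 + 4.4 + 3.3) / 7 = 2.6429%
Σ(r − μ)² = (4.4 − 2.6429)² + (4.2 − 2.6429)² + (0 − 2.6429)² + … = 21.2771
sample σ = √(21.2771 / 6) = √3.5462 = 1.8831%
Sharpe = (μ − rf) / σ = (2.6429 − 0.51) / 1.8831 = 2.1329 / 1.8831 = 1.1327

1.133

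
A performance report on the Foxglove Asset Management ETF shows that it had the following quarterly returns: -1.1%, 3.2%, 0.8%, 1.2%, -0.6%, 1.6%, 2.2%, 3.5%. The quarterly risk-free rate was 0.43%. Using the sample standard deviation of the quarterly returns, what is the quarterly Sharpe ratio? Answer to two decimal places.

0.56

Mean return r̄ = 10.80 / 8 = 1.3500%
Σ(r − r̄)² = (-1.1 − 1.3500)² + (3.2 − 1.3500)² + … = 18.9600
σ = √[18.9600 / 7] = 1.6458%
Sharpe = (r̄ − rf) / σ = (1.3500 − 0.43) / 1.6458 = 0.9200 / 1.6458 = 0.5590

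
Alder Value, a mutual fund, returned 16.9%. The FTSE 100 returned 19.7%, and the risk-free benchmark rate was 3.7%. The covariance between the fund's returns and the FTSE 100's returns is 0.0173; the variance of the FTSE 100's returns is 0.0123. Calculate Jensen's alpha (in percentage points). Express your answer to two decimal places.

-9.30

β = Cov / Var = 0.0173 / 0.0123 = 1.4065
E[R] = Rf + β(Rm − Rf) = 3.7% + 1.4065 × (19.7% − 3.7%) = 26.2040%
α = Rp − E[R] = 16.9% − 26.2040% = -9.3040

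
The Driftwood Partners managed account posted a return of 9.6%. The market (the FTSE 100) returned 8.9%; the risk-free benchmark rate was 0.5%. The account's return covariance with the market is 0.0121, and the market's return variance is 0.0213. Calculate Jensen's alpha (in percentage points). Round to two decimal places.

β = Cov / Var = 0.0121 / 0.0213 = 0.5681
E[R] = Rf + β(Rm − Rf) = 0.5% + 0.5681 × (8.9% − 0.5%) = 5.2720%
α = Rp − E[R] = 9.6% − 5.2720% = 4.3280

4.33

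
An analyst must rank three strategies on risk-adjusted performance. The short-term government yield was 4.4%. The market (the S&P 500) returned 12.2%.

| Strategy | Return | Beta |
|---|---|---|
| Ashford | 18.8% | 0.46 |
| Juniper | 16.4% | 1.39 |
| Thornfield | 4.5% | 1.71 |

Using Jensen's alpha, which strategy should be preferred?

Ashford: α = 18.8% − [4.4% + 0.46 × (12.2% − 4.4%)] = 10.812
Juniper: α = 16.4% − [4.4% + 1.39 × (12.2% − 4.4%)] = 1.158
Thornfield: α = 4.5% − [4.4% + 1.71 × (12.2% − 4.4%)] = -13.238
Highest: Ashford (10.812).

Ashford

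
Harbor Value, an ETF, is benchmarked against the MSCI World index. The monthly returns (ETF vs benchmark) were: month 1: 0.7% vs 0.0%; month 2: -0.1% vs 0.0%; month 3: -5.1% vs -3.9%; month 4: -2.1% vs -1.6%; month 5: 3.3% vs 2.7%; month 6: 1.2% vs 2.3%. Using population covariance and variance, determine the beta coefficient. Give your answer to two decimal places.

r̄p = -0.3500%,  r̄m = -0.0833%
Cov = Σ(rp − r̄p)(rm − r̄m) / 6 = 5.7908
Var(rm) = Σ(rm − r̄m)² / 6 = 5.0514
β = Cov / Var = 5.7908 / 5.0514 = 1.1464

1.15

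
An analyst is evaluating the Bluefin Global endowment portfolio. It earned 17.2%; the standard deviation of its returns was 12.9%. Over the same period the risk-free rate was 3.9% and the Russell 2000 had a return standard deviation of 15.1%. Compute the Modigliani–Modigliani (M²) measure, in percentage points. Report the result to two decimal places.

Sharpe = (Rp − Rf) / σp = (17.2% − 3.9%) / 12.9% = 1.0310
M² = Rf + Sharpe × σm = 3.9% + 1.0310 × 15.1% = 19.4681%

19.47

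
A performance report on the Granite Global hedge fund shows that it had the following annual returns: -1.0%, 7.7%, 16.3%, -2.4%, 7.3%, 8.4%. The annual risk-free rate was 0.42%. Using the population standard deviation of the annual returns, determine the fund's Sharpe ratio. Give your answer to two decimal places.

0.90

r̄ = (-1 + 7.7 + 16.3 − 2.4 + 7.3 + 8.4) / 6 = 36.30 / 6 = 6.0500%
Population σ = √[Σ(r − r̄)² / 6] = √[235.9750 / 6] = √39.3292 = 6.2713%
Sharpe = (r̄ − rf) / σ = (6.0500 − 0.42) / 6.2713 = 5.6300 / 6.2713 = 0.8977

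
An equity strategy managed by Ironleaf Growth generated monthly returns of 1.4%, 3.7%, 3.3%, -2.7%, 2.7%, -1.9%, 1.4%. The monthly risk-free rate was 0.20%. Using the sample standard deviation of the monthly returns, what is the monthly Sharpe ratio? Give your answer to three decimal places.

0.370

r̄ = (1.4 + 3.7 + 3.3 − 2.7 + 2.7 − 1.9 + 1.4) / 7 = 7.90 / 7 = 1.1286%
Σ(r − r̄)² = (1.4 − 1.1286)² + (3.7 − 1.1286)² + (3.3 − 1.1286)² + … = 37.7743
σ = √[37.7743 / 6] = 2.5091%
Sharpe = (r̄ − rf) / σ = (1.1286 − 0.2) / 2.5091 = 0.9286 / 2.5091 = 0.3701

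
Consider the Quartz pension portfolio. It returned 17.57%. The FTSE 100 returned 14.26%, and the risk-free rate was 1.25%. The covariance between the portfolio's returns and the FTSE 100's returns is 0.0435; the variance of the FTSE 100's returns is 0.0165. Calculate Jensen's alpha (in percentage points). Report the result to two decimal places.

β = Cov / Var = 0.0435 / 0.0165 = 2.6364
E[R] = Rf + β(Rm − Rf) = 1.25% + 2.6364 × (14.26% − 1.25%) = 35.5496%
α = Rp − E[R] = 17.57% − 35.5496% = -17.9796

-17.98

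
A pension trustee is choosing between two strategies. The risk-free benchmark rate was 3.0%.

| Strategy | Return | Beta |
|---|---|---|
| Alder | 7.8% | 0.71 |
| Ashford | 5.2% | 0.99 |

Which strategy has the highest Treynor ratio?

Alder: Treynor = (7.8% − 3.0%) / 0.71 = 6.761
Ashford: Treynor = (5.2% − 3.0%) / 0.99 = 2.222
Highest: Alder (6.761).

Alder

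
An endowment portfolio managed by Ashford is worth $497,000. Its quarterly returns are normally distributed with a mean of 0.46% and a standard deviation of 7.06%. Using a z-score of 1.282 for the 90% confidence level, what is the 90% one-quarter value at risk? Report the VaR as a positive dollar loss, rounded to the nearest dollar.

Return at the 90% tail: μ − z·σ = 0.46% − 1.282 × 7.06% = 0.46 − 9.05092 = -8.59092%
VaR = −(-8.59092%) × $497,000 = 8.59092% × $497,000 = $42,697

$42,697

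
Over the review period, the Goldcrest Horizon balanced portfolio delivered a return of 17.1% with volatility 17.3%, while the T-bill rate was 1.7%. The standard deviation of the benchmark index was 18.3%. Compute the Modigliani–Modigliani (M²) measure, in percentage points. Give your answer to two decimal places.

Sharpe = (Rp − Rf) / σp = (17.1% − 1.7%) / 17.3% = 0.8902
M² = Rf + Sharpe × σm = 1.7% + 0.8902 × 18.3% = 17.9907%

17.99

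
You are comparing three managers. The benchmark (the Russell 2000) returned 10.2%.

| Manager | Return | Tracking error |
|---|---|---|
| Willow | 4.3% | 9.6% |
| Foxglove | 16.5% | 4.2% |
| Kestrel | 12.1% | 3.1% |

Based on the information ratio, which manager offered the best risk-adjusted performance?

Willow: IR = (4.3% − 10.2%) / 9.6% = -0.615
Foxglove: IR = (16.5% − 10.2%) / 4.2% = 1.500
Kestrel: IR = (12.1% − 10.2%) / 3.1% = 0.613
Highest: Foxglove (1.500).

Foxglove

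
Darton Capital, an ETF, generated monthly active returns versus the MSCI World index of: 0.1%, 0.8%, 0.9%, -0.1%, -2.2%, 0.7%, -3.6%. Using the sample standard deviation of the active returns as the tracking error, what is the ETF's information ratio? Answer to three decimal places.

r̄ = (0.1 + 0.8 + 0.9 − 0.1 − 2.2 + 0.7 − 3.6) / 7 = -0.4857%
Σ(r − r̄)² = (0.1 − (-0.4857))² + (0.8 − (-0.4857))² + (0.9 − (-0.4857))² + … = 18.1086
sample σ = √(18.1086 / 6) = √3.0181 = 1.7373%
IR = r̄ / tracking error = -0.4857 / 1.7373 = -0.2796

-0.280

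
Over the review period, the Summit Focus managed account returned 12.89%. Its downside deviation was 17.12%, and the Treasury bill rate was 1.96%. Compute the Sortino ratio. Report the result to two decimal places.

Sortino = (Rp − Rf) / σd = (12.89% − 1.96%) / 17.12% = 10.93% / 17.12% = 0.6384

0.64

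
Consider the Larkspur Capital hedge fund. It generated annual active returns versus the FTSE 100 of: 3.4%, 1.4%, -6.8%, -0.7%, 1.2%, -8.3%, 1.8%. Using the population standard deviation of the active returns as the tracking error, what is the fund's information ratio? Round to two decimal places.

Mean return r̄ = -8.00 / 7 = -1.1429%
Population std dev = √[124.6771 / 7] = 4.2203%
IR = r̄ / tracking error = -1.1429 / 4.2203 = -0.2708

-0.27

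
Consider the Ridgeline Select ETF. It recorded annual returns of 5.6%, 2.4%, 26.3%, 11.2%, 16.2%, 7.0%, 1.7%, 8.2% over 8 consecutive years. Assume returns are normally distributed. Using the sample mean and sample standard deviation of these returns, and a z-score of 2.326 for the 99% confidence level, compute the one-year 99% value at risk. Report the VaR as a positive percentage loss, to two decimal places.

9.10

r̄ = (5.6 + 2.4 + 26.3 + 11.2 + 16.2 + 7 + 1.7 + 8.2) / 8 = 9.8250%
Σ(r − r̄)² = 463.5750; sample σ = √(463.5750/7) = 8.1379%
VaR = −(r̄ − z·σ) = −(9.8250 − 2.326 × 8.1379) = −(-9.1038) = 9.1038%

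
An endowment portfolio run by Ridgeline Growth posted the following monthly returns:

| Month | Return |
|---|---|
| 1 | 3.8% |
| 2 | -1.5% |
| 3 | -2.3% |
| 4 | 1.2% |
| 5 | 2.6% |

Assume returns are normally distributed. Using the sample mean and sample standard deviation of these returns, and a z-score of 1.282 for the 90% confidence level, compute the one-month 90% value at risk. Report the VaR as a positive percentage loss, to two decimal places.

r̄ = (3.8 − 1.5 − 2.3 + 1.2 + 2.6) / 5 = 0.7600%
Sample std dev = √[27.2920 / 4] = 2.6121%
VaR = −(r̄ − z·σ) = −(0.7600 − 1.282 × 2.6121) = −(-2.5887) = 2.5887%

2.59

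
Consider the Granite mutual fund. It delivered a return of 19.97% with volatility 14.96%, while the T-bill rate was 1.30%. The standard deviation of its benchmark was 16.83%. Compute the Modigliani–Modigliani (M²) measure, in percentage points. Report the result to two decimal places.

Sharpe = (Rp − Rf) / σp = (19.97% − 1.30%) / 14.96% = 1.2480
M² = Rf + Sharpe × σm = 1.30% + 1.2480 × 16.83% = 22.3038%

22.30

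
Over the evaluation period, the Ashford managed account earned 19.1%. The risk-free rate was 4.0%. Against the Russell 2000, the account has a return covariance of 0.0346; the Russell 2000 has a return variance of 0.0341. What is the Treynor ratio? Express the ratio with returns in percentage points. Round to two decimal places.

β = Cov / Var = 0.0346 / 0.0341 = 1.0147
Treynor = (Rp − Rf) / β = (19.1% − 4.0%) / 1.0147 = 15.10 / 1.0147 = 14.8812

14.88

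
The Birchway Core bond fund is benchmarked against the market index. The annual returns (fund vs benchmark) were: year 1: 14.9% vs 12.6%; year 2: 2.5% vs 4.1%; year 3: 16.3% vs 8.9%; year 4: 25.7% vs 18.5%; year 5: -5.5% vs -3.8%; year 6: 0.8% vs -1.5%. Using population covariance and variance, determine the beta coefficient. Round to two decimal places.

r̄p = 9.1167%,  r̄m = 6.4667%
Cov = Σ(rp − r̄p)(rm − r̄m) / 6 = 80.7472
Var(rm) = Σ(rm − r̄m)² / 6 = 60.4689
β = Cov / Var = 80.7472 / 60.4689 = 1.3354

1.34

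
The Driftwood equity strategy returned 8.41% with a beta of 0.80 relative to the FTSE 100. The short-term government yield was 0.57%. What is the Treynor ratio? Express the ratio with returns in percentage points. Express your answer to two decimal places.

9.80

Treynor = (Rp − Rf) / β = (8.41% − 0.57%) / 0.80 = 7.84 / 0.80 = 9.8000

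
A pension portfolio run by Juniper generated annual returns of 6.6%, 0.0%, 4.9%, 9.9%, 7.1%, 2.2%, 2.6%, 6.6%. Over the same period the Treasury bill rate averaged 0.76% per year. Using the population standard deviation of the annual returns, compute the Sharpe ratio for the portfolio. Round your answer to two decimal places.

1.41

r̄ = (6.6 + 0 + 4.9 + 9.9 + 7.1 + 2.2 + 2.6 + 6.6) / 8 = 4.9875%
Population std dev = √[72.1488 / 8] = 3.0031%
Sharpe = (r̄ − rf) / σ = (4.9875 − 0.76) / 3.0031 = 4.2275 / 3.0031 = 1.4077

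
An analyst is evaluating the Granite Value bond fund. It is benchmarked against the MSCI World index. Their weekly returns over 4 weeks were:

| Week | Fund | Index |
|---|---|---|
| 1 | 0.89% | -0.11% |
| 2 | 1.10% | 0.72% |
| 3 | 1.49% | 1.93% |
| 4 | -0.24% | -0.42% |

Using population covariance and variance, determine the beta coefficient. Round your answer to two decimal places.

0.59

r̄p = 0.8100%,  r̄m = 0.5300%
Cov = Σ(rp − r̄p)(rm − r̄m) / 4 = 0.4884
Var(rm) = Σ(rm − r̄m)² / 4 = 0.8271
β = Cov / Var = 0.4884 / 0.8271 = 0.5905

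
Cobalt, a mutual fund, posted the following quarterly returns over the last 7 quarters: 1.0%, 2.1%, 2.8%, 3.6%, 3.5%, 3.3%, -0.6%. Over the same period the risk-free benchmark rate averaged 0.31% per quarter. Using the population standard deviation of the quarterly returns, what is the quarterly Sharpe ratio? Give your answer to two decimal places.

r̄ = (1 + 2.1 + 2.8 + 3.6 + 3.5 + 3.3 − 0.6) / 7 = 15.70 / 7 = 2.2429%
Σ(r − r̄)² = (1 − 2.2429)² + (2.1 − 2.2429)² + … = 14.4971
σ = √[14.4971 / 7] = 1.4391%
Sharpe = (r̄ − rf) / σ = (2.2429 − 0.31) / 1.4391 = 1.9329 / 1.4391 = 1.3431

1.34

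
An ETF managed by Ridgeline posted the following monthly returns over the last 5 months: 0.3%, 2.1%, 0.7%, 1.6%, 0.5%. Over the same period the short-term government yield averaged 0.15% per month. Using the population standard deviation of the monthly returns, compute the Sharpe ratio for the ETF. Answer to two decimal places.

1.29

μ = (0.3 + 2.1 + 0.7 + 1.6 + 0.5) / 5 = 5.20 / 5 = 1.0400%
Population std dev = √[2.3920 / 5] = 0.6917%
Sharpe = (μ − rf) / σ = (1.0400 − 0.15) / 0.6917 = 0.8900 / 0.6917 = 1.2867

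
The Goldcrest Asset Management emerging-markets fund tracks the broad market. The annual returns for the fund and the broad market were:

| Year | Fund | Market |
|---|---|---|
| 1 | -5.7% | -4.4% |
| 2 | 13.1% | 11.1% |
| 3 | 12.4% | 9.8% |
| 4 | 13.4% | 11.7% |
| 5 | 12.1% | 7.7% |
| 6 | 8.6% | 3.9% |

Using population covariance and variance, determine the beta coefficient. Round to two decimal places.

1.17

r̄p = 8.9833%,  r̄m = 6.6333%
Cov = Σ(rp − r̄p)(rm − r̄m) / 6 = 36.3272
Var(rm) = Σ(rm − r̄m)² / 6 = 30.9989
β = Cov / Var = 36.3272 / 30.9989 = 1.1719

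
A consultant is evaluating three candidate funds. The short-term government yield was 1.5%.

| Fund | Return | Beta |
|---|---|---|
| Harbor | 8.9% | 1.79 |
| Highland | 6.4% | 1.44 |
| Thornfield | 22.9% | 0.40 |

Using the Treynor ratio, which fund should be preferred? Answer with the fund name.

Thornfield

Harbor: Treynor = (8.9% − 1.5%) / 1.79 = 4.134
Highland: Treynor = (6.4% − 1.5%) / 1.44 = 3.403
Thornfield: Treynor = (22.9% − 1.5%) / 0.40 = 53.500
Highest: Thornfield (53.500).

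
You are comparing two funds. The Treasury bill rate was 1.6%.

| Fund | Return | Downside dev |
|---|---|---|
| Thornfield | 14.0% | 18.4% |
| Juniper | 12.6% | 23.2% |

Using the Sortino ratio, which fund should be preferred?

Thornfield: Sortino ratio = (14.0% − 1.6%) / 18.4% = 0.674
Juniper: Sortino ratio = (12.6% − 1.6%) / 23.2% = 0.474
Highest: Thornfield (0.674).

Thornfield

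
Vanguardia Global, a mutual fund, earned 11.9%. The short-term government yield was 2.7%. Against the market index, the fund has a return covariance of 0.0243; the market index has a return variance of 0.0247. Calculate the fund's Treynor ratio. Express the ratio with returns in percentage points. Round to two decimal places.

β = Cov / Var = 0.0243 / 0.0247 = 0.9838
Treynor = (Rp − Rf) / β = (11.9% − 2.7%) / 0.9838 = 9.20 / 0.9838 = 9.3515

9.35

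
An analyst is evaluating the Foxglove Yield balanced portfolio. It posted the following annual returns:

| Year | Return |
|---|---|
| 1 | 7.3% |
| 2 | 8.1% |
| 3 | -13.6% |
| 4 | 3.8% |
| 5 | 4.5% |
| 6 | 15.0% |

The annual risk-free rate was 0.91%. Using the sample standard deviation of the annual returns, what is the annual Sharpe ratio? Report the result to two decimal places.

r̄ = (7.3 + 8.1 − 13.6 + 3.8 + 4.5 + 15) / 6 = 25.10 / 6 = 4.1833%
Σ(r − r̄)² = (7.3 − 4.1833)² + (8.1 − 4.1833)² + (-13.6 − 4.1833)² + … = 458.5483
sample σ = √(458.5483 / 5) = √91.7097 = 9.5765%
Sharpe = (r̄ − rf) / σ = (4.1833 − 0.91) / 9.5765 = 3.2733 / 9.5765 = 0.3418

0.34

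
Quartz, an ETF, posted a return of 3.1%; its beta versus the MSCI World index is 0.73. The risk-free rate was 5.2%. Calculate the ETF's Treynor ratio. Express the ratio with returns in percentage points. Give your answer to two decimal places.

Treynor = (Rp − Rf) / β = (3.1% − 5.2%) / 0.73 = -2.10 / 0.73 = -2.8767

-2.88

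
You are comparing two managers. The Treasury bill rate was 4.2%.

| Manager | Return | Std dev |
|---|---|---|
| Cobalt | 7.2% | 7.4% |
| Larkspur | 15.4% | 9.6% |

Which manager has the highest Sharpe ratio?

Larkspur

Cobalt: Sharpe ratio = (7.2% − 4.2%) / 7.4% = 0.405
Larkspur: Sharpe ratio = (15.4% − 4.2%) / 9.6% = 1.167
Highest: Larkspur (1.167).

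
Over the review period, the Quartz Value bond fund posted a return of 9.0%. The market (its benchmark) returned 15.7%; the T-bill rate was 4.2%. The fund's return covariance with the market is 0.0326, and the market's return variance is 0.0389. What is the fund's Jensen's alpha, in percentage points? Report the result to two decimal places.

β = Cov / Var = 0.0326 / 0.0389 = 0.8380
E[R] = Rf + β(Rm − Rf) = 4.2% + 0.8380 × (15.7% − 4.2%) = 13.8370%
α = Rp − E[R] = 9.0% − 13.8370% = -4.8370

-4.84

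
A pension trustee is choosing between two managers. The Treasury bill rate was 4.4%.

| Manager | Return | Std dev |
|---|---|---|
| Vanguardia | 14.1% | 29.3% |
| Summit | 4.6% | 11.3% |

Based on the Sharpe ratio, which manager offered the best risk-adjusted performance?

Vanguardia: Sharpe ratio = (14.1% − 4.4%) / 29.3% = 0.331
Summit: Sharpe ratio = (4.6% − 4.4%) / 11.3% = 0.018
Highest: Vanguardia (0.331).

Vanguardia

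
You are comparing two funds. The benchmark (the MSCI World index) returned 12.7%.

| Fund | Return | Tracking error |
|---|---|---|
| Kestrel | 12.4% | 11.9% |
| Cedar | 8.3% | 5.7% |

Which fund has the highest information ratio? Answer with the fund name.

Kestrel: IR = (12.4% − 12.7%) / 11.9% = -0.025
Cedar: IR = (8.3% − 12.7%) / 5.7% = -0.772
Highest: Kestrel (-0.025).

Kestrel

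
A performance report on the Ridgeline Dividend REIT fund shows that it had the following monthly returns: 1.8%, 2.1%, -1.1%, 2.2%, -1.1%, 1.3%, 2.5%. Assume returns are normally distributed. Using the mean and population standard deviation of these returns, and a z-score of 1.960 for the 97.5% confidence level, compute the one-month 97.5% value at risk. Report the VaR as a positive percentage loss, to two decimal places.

1.71

r̄ = (1.8 + 2.1 − 1.1 + 2.2 − 1.1 + 1.3 + 2.5) / 7 = 7.70 / 7 = 1.1000%
Σ(r − r̄)² = (1.8 − 1.1000)² + (2.1 − 1.1000)² + … = 14.3800
population σ = √(14.3800 / 7) = √2.0543 = 1.4333%
VaR = −(r̄ − z·σ) = −(1.1000 − 1.960 × 1.4333) = −(-1.7093) = 1.7093%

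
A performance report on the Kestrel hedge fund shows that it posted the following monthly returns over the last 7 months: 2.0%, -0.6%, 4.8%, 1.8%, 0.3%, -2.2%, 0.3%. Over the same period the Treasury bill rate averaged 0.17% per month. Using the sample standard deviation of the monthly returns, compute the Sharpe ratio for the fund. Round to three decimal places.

0.334

r̄ = (2 − 0.6 + 4.8 + 1.8 + 0.3 − 2.2 + 0.3) / 7 = 0.9143%
Σ(r − r̄)² = (2 − 0.9143)² + (-0.6 − 0.9143)² + (4.8 − 0.9143)² + … = 29.8086
σ = √[29.8086 / 6] = 2.2289%
Sharpe = (r̄ − rf) / σ = (0.9143 − 0.17) / 2.2289 = 0.7443 / 2.2289 = 0.3339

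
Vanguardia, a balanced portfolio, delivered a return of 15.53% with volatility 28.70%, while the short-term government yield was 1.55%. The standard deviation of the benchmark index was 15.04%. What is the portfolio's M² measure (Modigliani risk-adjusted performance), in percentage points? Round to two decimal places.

Sharpe = (Rp − Rf) / σp = (15.53% − 1.55%) / 28.70% = 0.4871
M² = Rf + Sharpe × σm = 1.55% + 0.4871 × 15.04% = 8.8760%

8.88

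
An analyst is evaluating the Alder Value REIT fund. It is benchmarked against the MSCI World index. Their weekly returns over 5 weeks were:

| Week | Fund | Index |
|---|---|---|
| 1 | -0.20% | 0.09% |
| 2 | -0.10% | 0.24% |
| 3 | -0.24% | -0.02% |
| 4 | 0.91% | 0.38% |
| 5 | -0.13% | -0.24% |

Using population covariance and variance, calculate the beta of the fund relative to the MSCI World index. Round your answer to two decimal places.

r̄p = 0.0480%,  r̄m = 0.0900%
Cov = Σ(rp − r̄p)(rm − r̄m) / 5 = 0.0636
Var(rm) = Σ(rm − r̄m)² / 5 = 0.0455
β = Cov / Var = 0.0636 / 0.0455 = 1.3978

1.40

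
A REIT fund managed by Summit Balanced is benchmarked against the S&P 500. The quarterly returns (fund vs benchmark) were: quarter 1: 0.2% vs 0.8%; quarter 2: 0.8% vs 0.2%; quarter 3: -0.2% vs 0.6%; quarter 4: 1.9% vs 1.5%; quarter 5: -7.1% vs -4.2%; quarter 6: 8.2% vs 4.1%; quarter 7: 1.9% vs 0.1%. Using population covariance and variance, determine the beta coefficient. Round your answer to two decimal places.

r̄p = 0.8143%,  r̄m = 0.4429%
Cov = Σ(rp − r̄p)(rm − r̄m) / 7 = 9.1651
Var(rm) = Σ(rm − r̄m)² / 7 = 5.1967
β = Cov / Var = 9.1651 / 5.1967 = 1.7636

1.76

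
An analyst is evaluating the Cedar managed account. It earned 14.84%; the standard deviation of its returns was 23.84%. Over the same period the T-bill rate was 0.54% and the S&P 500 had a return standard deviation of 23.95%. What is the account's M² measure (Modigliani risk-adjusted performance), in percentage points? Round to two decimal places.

Sharpe = (Rp − Rf) / σp = (14.84% − 0.54%) / 23.84% = 0.5998
M² = Rf + Sharpe × σm = 0.54% + 0.5998 × 23.95% = 14.9052%

14.91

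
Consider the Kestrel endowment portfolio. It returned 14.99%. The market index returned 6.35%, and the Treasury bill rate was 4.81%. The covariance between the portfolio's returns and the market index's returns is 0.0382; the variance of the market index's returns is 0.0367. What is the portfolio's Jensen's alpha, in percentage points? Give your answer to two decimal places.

β = Cov / Var = 0.0382 / 0.0367 = 1.0409
E[R] = Rf + β(Rm − Rf) = 4.81% + 1.0409 × (6.35% − 4.81%) = 6.4130%
α = Rp − E[R] = 14.99% − 6.4130% = 8.5770

8.58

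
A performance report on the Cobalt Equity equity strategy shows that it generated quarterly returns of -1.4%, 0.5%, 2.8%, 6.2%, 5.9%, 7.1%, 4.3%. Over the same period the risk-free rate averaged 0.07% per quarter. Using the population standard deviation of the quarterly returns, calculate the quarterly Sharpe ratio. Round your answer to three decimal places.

1.215

Mean return μ = 25.40 / 7 = 3.6286%
Σ(r − μ)² = (-1.4 − 3.6286)² + (0.5 − 3.6286)² + (2.8 − 3.6286)² + … = 60.0343
population σ = √(60.0343 / 7) = √8.5763 = 2.9285%
Sharpe = (μ − rf) / σ = (3.6286 − 0.07) / 2.9285 = 3.5586 / 2.9285 = 1.2152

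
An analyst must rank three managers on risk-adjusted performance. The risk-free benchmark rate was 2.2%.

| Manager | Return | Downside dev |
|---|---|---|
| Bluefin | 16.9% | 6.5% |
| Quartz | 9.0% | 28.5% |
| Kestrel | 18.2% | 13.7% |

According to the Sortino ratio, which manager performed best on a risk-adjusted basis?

Bluefin

Bluefin: Sortino ratio = (16.9% − 2.2%) / 6.5% = 2.262
Quartz: Sortino ratio = (9.0% − 2.2%) / 28.5% = 0.239
Kestrel: Sortino ratio = (18.2% − 2.2%) / 13.7% = 1.168
Highest: Bluefin (2.262).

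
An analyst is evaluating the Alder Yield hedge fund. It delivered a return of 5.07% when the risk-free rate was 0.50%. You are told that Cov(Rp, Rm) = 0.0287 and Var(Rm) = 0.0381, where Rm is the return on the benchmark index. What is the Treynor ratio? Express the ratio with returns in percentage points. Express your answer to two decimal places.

6.07

β = Cov / Var = 0.0287 / 0.0381 = 0.7533
Treynor = (Rp − Rf) / β = (5.07% − 0.50%) / 0.7533 = 4.57 / 0.7533 = 6.0666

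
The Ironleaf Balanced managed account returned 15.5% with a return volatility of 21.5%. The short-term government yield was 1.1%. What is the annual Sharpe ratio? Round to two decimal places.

Sharpe = (Rp − Rf) / σp = (15.5% − 1.1%) / 21.5% = 14.40% / 21.5% = 0.6698

0.67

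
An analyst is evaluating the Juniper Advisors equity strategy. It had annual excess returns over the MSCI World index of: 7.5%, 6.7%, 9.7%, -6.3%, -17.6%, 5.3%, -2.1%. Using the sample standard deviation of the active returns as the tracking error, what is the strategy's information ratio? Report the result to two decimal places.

Mean return μ = 3.20 / 7 = 0.4571%
Sample σ = √[Σ(r − μ)² / 6] = √[575.7171 / 6] = √95.9529 = 9.7956%
IR = μ / tracking error = 0.4571 / 9.7956 = 0.0467

0.05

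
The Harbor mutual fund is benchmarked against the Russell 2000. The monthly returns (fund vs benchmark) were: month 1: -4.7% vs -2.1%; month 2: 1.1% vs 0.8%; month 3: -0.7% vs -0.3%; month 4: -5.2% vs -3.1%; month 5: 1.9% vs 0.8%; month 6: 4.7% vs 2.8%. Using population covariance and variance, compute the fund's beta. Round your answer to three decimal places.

r̄p = -0.4833%,  r̄m = -0.1833%
Cov = Σ(rp − r̄p)(rm − r̄m) / 6 = 6.8714
Var(rm) = Σ(rm − r̄m)² / 6 = 3.8381
β = Cov / Var = 6.8714 / 3.8381 = 1.7903

1.790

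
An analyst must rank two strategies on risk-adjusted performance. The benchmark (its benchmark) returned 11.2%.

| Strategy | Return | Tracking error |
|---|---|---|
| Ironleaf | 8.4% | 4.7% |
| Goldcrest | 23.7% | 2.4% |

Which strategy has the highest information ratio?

Ironleaf: IR = (8.4% − 11.2%) / 4.7% = -0.596
Goldcrest: IR = (23.7% − 11.2%) / 2.4% = 5.208
Highest: Goldcrest (5.208).

Goldcrest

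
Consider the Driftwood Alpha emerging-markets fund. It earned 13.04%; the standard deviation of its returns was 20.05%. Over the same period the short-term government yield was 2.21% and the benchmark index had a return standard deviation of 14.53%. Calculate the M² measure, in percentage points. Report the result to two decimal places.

Sharpe = (Rp − Rf) / σp = (13.04% − 2.21%) / 20.05% = 0.5401
M² = Rf + Sharpe × σm = 2.21% + 0.5401 × 14.53% = 10.0577%

10.06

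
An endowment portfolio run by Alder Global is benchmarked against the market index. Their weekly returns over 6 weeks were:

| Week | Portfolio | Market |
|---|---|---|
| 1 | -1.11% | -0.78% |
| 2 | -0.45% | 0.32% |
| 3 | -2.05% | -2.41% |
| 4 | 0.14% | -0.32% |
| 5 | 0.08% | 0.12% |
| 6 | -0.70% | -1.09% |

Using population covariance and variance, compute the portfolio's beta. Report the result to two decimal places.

r̄p = -0.6817%,  r̄m = -0.6933%
Cov = Σ(rp − r̄p)(rm − r̄m) / 6 = 0.5924
Var(rm) = Σ(rm − r̄m)² / 6 = 0.8233
β = Cov / Var = 0.5924 / 0.8233 = 0.7195

0.72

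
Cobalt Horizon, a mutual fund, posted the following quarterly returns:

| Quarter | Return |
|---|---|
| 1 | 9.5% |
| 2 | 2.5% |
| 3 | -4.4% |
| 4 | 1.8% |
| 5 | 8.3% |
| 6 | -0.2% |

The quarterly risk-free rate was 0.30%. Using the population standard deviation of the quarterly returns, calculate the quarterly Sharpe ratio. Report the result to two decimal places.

0.55

r̄ = (9.5 + 2.5 − 4.4 + 1.8 + 8.3 − 0.2) / 6 = 2.9167%
Σ(r − r̄)² = 136.9883; population σ = √(136.9883/6) = 4.7782%
Sharpe = (r̄ − rf) / σ = (2.9167 − 0.3) / 4.7782 = 2.6167 / 4.7782 = 0.5476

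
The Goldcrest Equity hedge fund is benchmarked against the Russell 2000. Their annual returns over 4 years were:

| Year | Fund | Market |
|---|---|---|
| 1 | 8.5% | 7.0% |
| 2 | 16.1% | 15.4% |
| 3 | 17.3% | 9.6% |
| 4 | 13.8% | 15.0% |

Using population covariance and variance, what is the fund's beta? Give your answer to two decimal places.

r̄p = 13.9250%,  r̄m = 11.7500%
Cov = Σ(rp − r̄p)(rm − r̄m) / 4 = 6.5113
Var(rm) = Σ(rm − r̄m)² / 4 = 12.7675
β = Cov / Var = 6.5113 / 12.7675 = 0.5100

0.51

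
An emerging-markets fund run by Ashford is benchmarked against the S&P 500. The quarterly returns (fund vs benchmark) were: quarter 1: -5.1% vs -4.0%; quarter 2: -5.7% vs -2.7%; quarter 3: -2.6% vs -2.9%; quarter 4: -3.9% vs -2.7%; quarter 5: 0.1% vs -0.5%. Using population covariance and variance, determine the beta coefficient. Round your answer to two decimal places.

1.51

r̄p = -3.4400%,  r̄m = -2.5600%
Cov = Σ(rp − r̄p)(rm − r̄m) / 5 = 1.9556
Var(rm) = Σ(rm − r̄m)² / 5 = 1.2944
β = Cov / Var = 1.9556 / 1.2944 = 1.5108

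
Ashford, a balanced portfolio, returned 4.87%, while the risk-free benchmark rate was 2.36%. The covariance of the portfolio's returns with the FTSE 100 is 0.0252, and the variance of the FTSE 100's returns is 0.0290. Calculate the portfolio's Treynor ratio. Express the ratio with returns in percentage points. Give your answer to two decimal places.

2.89

β = Cov / Var = 0.0252 / 0.0290 = 0.8690
Treynor = (Rp − Rf) / β = (4.87% − 2.36%) / 0.8690 = 2.51 / 0.8690 = 2.8884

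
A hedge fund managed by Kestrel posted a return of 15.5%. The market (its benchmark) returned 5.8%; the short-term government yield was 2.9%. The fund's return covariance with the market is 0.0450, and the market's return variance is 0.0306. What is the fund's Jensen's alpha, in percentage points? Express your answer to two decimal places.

8.34

β = Cov / Var = 0.0450 / 0.0306 = 1.4706
E[R] = Rf + β(Rm − Rf) = 2.9% + 1.4706 × (5.8% − 2.9%) = 7.1647%
α = Rp − E[R] = 15.5% − 7.1647% = 8.3353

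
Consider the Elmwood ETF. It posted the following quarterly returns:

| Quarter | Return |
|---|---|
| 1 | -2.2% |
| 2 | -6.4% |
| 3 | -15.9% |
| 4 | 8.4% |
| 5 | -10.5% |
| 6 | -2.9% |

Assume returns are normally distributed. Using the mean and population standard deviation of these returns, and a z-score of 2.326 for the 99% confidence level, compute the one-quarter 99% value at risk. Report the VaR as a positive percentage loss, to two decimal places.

22.50

Mean return μ = -29.50 / 6 = -4.9167%
Σ(r − μ)² = (-2.2 − (-4.9167))² + (-6.4 − (-4.9167))² + (-15.9 − (-4.9167))² + … = 342.7883
population σ = √(342.7883 / 6) = √57.1314 = 7.5585%
VaR = −(μ − z·σ) = −(-4.9167 − 2.326 × 7.5585) = −(-22.4978) = 22.4978%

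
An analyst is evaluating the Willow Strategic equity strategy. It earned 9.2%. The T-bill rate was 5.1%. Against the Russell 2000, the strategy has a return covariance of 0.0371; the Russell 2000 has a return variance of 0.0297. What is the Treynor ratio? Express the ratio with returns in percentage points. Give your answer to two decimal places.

3.28

β = Cov / Var = 0.0371 / 0.0297 = 1.2492
Treynor = (Rp − Rf) / β = (9.2% − 5.1%) / 1.2492 = 4.10 / 1.2492 = 3.2821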